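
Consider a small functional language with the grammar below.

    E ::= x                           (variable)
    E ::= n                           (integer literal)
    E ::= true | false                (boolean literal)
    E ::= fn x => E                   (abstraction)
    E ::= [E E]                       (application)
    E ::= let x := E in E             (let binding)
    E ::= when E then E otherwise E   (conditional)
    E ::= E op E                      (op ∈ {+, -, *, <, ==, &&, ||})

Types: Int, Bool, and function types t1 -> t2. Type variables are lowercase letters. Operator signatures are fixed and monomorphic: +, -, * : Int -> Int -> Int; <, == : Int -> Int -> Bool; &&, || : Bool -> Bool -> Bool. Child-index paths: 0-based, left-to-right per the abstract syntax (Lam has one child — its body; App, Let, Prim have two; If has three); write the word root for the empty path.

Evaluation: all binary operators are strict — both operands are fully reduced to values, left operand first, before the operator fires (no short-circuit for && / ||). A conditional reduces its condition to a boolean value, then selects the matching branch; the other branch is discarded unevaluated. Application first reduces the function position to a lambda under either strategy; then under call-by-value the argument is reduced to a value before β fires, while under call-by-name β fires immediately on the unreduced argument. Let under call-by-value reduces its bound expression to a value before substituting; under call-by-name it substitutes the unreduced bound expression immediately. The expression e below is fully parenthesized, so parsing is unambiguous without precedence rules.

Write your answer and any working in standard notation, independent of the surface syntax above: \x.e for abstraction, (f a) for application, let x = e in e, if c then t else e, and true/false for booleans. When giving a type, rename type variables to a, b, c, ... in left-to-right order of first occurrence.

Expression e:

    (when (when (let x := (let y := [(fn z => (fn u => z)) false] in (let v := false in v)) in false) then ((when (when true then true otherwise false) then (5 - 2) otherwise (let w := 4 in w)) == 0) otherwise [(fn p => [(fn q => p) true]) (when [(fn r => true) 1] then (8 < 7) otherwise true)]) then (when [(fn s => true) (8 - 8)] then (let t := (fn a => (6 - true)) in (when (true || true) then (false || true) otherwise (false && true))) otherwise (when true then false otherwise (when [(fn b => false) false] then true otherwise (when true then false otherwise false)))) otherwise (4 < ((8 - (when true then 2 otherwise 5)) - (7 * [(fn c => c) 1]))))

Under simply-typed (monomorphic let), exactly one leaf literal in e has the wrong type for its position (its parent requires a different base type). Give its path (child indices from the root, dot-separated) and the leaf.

Answer: 1.1.0.0.1 : true

Derivation:
z : a
\u._ : b -> a
\z._ : a -> b -> a
  unify a -> b -> a ~ Bool -> c
  unify a ~ Bool
  unify b -> Bool ~ c
_ _ : b -> Bool
let y : b -> Bool
let v : Bool
v : Bool
let x : Bool
  unify Bool ~ Bool
  unify Bool ~ Bool
  unify Bool ~ Bool
  unify Bool ~ Bool
  unify Int ~ Int
  unify Int ~ Int
let w : Int
w : Int
  unify Int ~ Int
  unify Int ~ Int
  unify Int ~ Int
p : d
\q._ : e -> d
  unify e -> d ~ Bool -> f
  unify e ~ Bool
  unify d ~ f
_ _ : f
\p._ : f -> f
\r._ : g -> Bool
  unify g -> Bool ~ Int -> h
  unify g ~ Int
  unify Bool ~ h
_ _ : Bool
  unify Bool ~ Bool
  unify Int ~ Int
  unify Int ~ Int
  unify Bool ~ Bool
  unify f -> f ~ Bool -> i
  unify f ~ Bool
  unify Bool ~ i
_ _ : Bool
  unify Bool ~ Bool
  unify Bool ~ Bool
\s._ : j -> Bool
  unify Int ~ Int
  unify Int ~ Int
  unify j -> Bool ~ Int -> k
  unify j ~ Int
  unify Bool ~ k
_ _ : Bool
  unify Bool ~ Bool
  unify Int ~ Int
  unify Bool ~ Int
  FAIL: mismatch Bool ~ Int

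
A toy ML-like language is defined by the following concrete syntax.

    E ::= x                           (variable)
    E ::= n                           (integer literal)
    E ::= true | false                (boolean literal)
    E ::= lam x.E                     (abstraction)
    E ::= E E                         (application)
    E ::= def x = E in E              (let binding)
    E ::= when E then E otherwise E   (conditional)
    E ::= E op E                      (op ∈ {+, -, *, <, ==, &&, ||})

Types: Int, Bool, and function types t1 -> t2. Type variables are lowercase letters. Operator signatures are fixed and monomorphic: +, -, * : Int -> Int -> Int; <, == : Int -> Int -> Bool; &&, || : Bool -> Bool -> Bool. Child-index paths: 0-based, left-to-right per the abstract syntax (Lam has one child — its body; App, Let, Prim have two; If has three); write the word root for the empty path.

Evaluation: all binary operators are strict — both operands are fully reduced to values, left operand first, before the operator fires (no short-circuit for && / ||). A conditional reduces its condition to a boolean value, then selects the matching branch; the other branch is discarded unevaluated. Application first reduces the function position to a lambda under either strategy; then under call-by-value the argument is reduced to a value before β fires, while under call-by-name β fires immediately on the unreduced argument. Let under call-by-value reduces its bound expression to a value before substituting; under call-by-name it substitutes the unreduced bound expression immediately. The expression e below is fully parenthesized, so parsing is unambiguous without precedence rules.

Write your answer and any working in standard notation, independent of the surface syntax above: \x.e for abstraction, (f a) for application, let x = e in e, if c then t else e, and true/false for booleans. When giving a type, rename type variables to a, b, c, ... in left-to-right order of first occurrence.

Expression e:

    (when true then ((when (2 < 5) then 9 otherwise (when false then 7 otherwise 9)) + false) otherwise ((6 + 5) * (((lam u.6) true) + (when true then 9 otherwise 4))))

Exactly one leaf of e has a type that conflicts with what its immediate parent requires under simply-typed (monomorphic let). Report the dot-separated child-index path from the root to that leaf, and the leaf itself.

Answer: 1.1 : false

Trace:
  unify Bool ~ Bool
  unify Int ~ Int
  unify Int ~ Int
  unify Bool ~ Bool
  unify Bool ~ Bool
  unify Int ~ Int
  unify Int ~ Int
  unify Int ~ Int
  unify Bool ~ Int
  FAIL: mismatch Bool ~ Int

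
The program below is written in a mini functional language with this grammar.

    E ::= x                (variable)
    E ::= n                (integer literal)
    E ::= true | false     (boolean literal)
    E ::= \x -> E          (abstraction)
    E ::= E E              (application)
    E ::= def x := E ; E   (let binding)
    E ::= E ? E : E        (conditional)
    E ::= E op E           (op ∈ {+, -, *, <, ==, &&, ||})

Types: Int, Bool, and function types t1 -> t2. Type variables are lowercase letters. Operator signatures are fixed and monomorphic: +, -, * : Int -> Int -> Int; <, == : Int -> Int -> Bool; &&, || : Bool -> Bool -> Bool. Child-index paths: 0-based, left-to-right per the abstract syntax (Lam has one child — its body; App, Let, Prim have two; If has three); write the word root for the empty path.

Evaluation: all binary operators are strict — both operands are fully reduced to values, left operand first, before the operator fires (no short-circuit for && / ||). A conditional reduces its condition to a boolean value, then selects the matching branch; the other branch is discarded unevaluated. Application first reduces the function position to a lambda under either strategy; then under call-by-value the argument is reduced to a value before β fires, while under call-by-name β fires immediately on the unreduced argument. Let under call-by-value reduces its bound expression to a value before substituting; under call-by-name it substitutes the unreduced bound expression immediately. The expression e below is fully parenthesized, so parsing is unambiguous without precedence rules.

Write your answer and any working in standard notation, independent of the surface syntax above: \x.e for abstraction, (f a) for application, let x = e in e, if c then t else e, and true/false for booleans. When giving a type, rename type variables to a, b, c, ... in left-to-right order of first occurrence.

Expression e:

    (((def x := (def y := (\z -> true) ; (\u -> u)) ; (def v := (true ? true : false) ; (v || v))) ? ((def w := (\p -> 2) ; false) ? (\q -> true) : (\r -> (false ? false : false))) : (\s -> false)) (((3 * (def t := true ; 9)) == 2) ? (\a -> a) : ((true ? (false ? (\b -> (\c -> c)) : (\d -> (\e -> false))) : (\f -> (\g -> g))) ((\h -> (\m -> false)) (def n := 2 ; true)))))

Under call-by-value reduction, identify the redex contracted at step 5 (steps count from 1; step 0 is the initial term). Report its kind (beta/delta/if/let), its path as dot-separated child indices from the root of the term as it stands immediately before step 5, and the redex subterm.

Answer: delta at 0.0 : (true || true)

Derivation:
step 0: ((if (let x = (let y = (\z.true) in (\u.u)) in (let v = (if true then true else false) in (v || v))) then (if (let w = (\p.2) in false) then (\q.true) else (\r.(if false then false else false))) else (\s.false)) (if ((3 * (let t = true in 9)) == 2) then (\a.a) else ((if true then (if false then (\b.(\c.c)) else (\d.(\e.false))) else (\f.(\g.g))) ((\h.(\m.false)) (let n = 2 in true)))))
step 1: [let@0.0.0] ((if (let x = (\u.u) in (let v = (if true then true else false) in (v || v))) then (if (let w = (\p.2) in false) then (\q.true) else (\r.(if false then false else false))) else (\s.false)) (if ((3 * (let t = true in 9)) == 2) then (\a.a) else ((if true then (if false then (\b.(\c.c)) else (\d.(\e.false))) else (\f.(\g.g))) ((\h.(\m.false)) (let n = 2 in true)))))
step 2: [let@0.0] ((if (let v = (if true then true else false) in (v || v)) then (if (let w = (\p.2) in false) then (\q.true) else (\r.(if false then false else false))) else (\s.false)) (if ((3 * (let t = true in 9)) == 2) then (\a.a) else ((if true then (if false then (\b.(\c.c)) else (\d.(\e.false))) else (\f.(\g.g))) ((\h.(\m.false)) (let n = 2 in true)))))
step 3: [if@0.0.0] ((if (let v = true in (v || v)) then (if (let w = (\p.2) in false) then (\q.true) else (\r.(if false then false else false))) else (\s.false)) (if ((3 * (let t = true in 9)) == 2) then (\a.a) else ((if true then (if false then (\b.(\c.c)) else (\d.(\e.false))) else (\f.(\g.g))) ((\h.(\m.false)) (let n = 2 in true)))))
step 4: [let@0.0] ((if (true || true) then (if (let w = (\p.2) in false) then (\q.true) else (\r.(if false then false else false))) else (\s.false)) (if ((3 * (let t = true in 9)) == 2) then (\a.a) else ((if true then (if false then (\b.(\c.c)) else (\d.(\e.false))) else (\f.(\g.g))) ((\h.(\m.false)) (let n = 2 in true)))))
step 5: [delta@0.0] ((if true then (if (let w = (\p.2) in false) then (\q.true) else (\r.(if false then false else false))) else (\s.false)) (if ((3 * (let t = true in 9)) == 2) then (\a.a) else ((if true then (if false then (\b.(\c.c)) else (\d.(\e.false))) else (\f.(\g.g))) ((\h.(\m.false)) (let n = 2 in true)))))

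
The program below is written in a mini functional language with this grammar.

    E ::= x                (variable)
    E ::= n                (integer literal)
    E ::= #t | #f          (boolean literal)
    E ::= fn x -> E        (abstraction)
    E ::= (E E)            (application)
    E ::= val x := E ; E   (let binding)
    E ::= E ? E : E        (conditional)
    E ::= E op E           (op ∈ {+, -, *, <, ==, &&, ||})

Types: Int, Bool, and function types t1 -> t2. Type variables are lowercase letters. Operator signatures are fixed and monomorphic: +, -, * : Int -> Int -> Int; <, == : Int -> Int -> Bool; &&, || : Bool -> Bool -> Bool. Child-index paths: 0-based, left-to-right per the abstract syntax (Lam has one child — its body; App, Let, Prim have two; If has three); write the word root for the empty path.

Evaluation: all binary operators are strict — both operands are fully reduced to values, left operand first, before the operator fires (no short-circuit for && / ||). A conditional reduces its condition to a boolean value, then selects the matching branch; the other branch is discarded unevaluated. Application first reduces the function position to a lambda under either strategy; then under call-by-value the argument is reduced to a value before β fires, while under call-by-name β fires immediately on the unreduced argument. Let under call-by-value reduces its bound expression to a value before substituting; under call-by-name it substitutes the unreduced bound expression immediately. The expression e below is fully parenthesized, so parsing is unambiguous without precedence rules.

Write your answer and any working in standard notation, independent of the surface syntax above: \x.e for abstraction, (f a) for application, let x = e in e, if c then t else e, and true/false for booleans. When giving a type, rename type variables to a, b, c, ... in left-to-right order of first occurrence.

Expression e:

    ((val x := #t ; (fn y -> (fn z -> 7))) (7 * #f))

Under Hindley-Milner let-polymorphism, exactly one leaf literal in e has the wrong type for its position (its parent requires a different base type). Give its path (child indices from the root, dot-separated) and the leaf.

Answer: 1.1 : false

Trace:
let x : Bool
\z._ : b -> Int
\y._ : a -> b -> Int
  unify Int ~ Int
  unify Bool ~ Int
  FAIL: mismatch Bool ~ Int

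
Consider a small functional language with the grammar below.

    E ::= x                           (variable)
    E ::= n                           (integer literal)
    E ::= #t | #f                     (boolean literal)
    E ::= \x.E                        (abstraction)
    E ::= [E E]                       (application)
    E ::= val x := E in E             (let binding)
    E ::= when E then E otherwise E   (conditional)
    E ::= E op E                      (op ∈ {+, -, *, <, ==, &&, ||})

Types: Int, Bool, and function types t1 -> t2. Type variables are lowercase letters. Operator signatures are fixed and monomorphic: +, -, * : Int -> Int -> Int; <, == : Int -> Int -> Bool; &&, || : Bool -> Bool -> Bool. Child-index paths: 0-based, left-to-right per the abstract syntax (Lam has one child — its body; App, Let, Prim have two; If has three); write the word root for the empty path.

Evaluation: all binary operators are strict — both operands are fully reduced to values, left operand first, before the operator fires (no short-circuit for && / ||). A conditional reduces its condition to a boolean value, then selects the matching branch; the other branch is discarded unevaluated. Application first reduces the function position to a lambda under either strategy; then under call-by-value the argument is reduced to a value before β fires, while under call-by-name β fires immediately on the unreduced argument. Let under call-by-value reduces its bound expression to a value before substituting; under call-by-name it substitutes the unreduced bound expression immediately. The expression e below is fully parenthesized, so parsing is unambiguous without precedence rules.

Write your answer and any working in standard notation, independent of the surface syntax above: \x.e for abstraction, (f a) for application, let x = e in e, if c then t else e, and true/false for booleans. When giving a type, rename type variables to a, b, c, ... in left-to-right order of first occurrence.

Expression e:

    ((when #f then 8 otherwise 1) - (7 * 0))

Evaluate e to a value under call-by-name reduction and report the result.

Trace:
step 0: ((if false then 8 else 1) - (7 * 0))
step 1: [if@0] (1 - (7 * 0))
step 2: [delta@1] (1 - 0)
step 3: [delta@root] 1

Answer: 1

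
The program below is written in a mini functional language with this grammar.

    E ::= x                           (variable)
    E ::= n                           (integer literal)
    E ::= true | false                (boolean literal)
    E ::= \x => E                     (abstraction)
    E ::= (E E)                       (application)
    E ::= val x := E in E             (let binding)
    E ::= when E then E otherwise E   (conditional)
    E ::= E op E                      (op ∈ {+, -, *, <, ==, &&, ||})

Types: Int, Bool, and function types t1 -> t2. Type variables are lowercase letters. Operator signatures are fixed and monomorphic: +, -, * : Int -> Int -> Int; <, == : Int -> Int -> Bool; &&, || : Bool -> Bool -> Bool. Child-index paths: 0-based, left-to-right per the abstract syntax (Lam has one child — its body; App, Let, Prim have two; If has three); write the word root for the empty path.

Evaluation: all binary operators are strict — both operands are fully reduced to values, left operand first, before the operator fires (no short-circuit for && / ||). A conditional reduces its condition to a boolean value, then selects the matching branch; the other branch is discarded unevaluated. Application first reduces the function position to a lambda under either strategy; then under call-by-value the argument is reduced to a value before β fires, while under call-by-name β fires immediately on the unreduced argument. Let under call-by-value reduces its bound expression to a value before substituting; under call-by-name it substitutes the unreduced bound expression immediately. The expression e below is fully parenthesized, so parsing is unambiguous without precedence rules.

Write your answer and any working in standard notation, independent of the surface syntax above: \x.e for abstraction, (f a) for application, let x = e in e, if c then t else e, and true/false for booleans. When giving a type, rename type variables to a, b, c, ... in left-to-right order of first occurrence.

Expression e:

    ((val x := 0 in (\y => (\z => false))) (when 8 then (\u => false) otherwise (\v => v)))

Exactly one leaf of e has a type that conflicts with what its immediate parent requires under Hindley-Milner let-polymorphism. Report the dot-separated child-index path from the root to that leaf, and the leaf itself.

Answer: 1.0 : 8

Working:
let x : Int
\z._ : b -> Bool
\y._ : a -> b -> Bool
  unify Int ~ Bool
  FAIL: mismatch Int ~ Bool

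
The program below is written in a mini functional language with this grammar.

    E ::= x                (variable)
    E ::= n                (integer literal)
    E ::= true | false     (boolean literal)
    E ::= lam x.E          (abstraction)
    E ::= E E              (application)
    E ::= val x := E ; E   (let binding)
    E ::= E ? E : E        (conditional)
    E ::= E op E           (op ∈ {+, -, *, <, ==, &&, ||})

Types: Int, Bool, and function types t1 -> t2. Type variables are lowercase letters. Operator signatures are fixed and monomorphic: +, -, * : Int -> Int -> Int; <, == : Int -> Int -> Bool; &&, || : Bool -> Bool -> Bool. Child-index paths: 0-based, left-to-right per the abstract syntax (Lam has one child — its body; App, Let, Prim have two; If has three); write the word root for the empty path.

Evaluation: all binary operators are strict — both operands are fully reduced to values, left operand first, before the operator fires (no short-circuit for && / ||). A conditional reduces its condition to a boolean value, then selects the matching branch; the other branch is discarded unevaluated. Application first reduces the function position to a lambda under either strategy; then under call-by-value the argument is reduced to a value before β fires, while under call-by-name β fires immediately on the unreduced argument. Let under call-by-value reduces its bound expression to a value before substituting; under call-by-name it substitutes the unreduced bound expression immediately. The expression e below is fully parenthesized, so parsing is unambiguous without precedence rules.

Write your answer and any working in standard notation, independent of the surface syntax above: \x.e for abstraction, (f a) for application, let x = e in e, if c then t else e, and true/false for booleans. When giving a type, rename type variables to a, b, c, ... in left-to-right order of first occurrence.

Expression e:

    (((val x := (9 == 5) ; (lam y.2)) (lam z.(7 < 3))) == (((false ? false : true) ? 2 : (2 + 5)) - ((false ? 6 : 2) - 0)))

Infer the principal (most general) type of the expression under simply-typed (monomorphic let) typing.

Derivation:
  unify Int ~ Int
  unify Int ~ Int
let x : Bool
\y._ : a -> Int
  unify Int ~ Int
  unify Int ~ Int
\z._ : b -> Bool
  unify a -> Int ~ (b -> Bool) -> c
  unify a ~ b -> Bool
  unify Int ~ c
_ _ : Int
  unify Int ~ Int
  unify Bool ~ Bool
  unify Bool ~ Bool
  unify Bool ~ Bool
  unify Int ~ Int
  unify Int ~ Int
  unify Int ~ Int
  unify Int ~ Int
  unify Bool ~ Bool
  unify Int ~ Int
  unify Int ~ Int
  unify Int ~ Int
  unify Int ~ Int
  unify Int ~ Int

Answer: Bool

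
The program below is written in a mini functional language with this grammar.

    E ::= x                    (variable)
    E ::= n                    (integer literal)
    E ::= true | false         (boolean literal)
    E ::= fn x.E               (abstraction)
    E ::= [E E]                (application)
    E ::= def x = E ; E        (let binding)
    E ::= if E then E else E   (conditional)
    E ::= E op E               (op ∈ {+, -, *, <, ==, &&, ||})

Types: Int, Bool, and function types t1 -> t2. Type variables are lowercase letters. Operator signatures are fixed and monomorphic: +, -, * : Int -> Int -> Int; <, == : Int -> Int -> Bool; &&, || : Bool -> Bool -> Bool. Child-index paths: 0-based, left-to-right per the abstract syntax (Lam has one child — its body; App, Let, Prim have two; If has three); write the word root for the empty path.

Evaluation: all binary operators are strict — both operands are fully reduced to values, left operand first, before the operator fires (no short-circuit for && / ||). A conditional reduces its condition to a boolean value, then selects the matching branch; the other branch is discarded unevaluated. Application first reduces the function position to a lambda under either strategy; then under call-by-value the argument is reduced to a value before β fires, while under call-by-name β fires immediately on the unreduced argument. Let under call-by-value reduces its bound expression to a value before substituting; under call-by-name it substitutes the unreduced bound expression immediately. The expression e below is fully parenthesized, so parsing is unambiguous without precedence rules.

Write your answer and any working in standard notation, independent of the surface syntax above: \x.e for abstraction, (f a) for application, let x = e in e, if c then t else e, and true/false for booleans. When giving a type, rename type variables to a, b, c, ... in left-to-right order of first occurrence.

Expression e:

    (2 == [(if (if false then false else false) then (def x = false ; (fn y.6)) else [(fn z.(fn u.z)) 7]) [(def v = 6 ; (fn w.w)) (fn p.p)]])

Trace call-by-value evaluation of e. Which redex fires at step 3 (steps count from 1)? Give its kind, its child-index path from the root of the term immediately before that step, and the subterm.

Answer: beta at 1.0 : ((\z.(\u.z)) 7)

Working:
step 0: (2 == ((if (if false then false else false) then (let x = false in (\y.6)) else ((\z.(\u.z)) 7)) ((let v = 6 in (\w.w)) (\p.p))))
step 1: [if@1.0.0] (2 == ((if false then (let x = false in (\y.6)) else ((\z.(\u.z)) 7)) ((let v = 6 in (\w.w)) (\p.p))))
step 2: [if@1.0] (2 == (((\z.(\u.z)) 7) ((let v = 6 in (\w.w)) (\p.p))))
step 3: [beta@1.0] (2 == ((\u.7) ((let v = 6 in (\w.w)) (\p.p))))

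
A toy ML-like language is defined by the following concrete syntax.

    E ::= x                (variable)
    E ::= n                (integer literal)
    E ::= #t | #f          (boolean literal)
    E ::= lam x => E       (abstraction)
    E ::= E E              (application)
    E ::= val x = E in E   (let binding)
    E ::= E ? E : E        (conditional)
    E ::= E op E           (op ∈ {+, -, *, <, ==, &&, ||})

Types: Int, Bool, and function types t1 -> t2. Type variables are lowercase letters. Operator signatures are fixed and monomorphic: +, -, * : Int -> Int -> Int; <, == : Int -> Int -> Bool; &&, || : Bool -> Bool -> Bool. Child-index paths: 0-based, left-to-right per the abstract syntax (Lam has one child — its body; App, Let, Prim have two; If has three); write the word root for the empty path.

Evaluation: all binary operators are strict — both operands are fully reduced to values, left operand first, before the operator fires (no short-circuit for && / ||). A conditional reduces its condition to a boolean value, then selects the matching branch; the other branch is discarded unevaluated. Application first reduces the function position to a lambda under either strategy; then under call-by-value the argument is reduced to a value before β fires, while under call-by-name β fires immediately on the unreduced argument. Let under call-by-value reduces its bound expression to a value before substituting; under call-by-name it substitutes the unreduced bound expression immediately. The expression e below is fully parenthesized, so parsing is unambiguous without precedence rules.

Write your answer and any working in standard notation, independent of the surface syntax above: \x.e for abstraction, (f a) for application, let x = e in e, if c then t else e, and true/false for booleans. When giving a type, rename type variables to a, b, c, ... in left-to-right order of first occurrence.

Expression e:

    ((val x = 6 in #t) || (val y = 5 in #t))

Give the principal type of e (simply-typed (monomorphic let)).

Derivation:
let x : Int
  unify Bool ~ Bool
let y : Int
  unify Bool ~ Bool

Answer: Bool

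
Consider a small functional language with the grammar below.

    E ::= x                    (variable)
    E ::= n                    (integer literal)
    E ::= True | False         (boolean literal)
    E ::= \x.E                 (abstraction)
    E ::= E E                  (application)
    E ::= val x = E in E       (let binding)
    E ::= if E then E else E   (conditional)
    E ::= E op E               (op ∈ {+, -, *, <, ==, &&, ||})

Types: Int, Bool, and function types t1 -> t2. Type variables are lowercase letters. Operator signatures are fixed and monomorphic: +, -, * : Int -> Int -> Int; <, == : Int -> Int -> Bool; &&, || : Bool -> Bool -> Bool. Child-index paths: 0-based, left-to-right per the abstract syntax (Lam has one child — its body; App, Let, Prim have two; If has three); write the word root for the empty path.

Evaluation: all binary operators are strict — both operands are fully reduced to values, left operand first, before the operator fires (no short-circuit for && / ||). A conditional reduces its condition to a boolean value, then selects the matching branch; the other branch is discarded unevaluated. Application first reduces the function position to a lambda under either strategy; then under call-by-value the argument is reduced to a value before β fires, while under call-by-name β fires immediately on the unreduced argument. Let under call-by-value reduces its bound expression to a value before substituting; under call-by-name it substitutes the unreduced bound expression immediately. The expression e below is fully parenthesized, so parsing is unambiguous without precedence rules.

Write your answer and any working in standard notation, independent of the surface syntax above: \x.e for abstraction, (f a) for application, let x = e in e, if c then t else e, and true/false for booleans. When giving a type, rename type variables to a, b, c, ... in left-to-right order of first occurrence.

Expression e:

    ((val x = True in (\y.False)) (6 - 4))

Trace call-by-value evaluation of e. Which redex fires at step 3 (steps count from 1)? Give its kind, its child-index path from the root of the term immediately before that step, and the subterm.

Working:
step 0: ((let x = true in (\y.false)) (6 - 4))
step 1: [let@0] ((\y.false) (6 - 4))
step 2: [delta@1] ((\y.false) 2)
step 3: [beta@root] false

Answer: beta at root : ((\y.false) 2)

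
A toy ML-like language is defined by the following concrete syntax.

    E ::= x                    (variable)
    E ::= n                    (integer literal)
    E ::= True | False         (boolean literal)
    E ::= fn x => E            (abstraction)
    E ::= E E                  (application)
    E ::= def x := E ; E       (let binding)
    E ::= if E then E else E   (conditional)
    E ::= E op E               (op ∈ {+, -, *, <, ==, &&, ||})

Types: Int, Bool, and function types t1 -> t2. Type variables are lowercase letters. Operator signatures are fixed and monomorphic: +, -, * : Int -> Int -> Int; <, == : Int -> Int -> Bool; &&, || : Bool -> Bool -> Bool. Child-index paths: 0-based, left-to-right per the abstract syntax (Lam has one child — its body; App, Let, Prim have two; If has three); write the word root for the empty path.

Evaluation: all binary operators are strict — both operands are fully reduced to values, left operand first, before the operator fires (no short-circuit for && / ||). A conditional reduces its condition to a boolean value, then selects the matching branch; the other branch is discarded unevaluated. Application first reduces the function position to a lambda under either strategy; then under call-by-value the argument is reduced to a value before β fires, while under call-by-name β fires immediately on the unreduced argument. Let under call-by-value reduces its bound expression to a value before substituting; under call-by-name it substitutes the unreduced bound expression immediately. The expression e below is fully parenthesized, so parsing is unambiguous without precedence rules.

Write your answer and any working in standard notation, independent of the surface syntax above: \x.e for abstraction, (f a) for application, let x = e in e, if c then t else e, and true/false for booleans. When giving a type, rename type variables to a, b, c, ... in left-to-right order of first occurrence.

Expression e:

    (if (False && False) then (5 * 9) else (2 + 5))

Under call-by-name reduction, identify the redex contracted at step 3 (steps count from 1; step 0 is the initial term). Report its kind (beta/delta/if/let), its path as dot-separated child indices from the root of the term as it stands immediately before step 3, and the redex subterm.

Derivation:
step 0: (if (false && false) then (5 * 9) else (2 + 5))
step 1: [delta@0] (if false then (5 * 9) else (2 + 5))
step 2: [if@root] (2 + 5)
step 3: [delta@root] 7

Answer: delta at root : (2 + 5)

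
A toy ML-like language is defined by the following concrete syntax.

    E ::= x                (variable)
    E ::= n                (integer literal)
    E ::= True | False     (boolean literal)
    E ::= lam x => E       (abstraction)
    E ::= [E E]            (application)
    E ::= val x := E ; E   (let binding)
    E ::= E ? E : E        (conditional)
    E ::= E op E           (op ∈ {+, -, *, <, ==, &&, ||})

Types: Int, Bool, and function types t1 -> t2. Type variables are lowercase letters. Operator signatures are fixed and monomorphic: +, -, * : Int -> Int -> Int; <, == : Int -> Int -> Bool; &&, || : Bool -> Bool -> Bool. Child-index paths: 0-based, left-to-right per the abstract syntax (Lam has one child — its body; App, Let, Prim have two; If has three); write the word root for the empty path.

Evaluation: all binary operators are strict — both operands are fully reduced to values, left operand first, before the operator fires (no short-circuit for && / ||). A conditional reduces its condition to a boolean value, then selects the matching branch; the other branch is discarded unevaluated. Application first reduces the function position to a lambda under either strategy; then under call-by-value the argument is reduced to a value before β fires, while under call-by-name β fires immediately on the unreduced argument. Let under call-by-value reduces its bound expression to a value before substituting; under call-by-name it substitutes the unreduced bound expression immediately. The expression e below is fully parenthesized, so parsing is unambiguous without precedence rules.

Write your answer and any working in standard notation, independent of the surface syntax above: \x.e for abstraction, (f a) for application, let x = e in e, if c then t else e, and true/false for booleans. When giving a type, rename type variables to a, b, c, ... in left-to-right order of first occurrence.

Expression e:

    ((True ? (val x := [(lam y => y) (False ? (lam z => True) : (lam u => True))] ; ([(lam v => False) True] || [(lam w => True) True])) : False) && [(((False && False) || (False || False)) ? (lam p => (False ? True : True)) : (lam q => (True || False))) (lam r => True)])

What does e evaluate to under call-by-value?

Working:
step 0: ((if true then (let x = ((\y.y) (if false then (\z.true) else (\u.true))) in (((\v.false) true) || ((\w.true) true))) else false) && ((if ((false && false) || (false || false)) then (\p.(if false then true else true)) else (\q.(true || false))) (\r.true)))
step 1: [if@0] ((let x = ((\y.y) (if false then (\z.true) else (\u.true))) in (((\v.false) true) || ((\w.true) true))) && ((if ((false && false) || (false || false)) then (\p.(if false then true else true)) else (\q.(true || false))) (\r.true)))
step 2: [if@0.0.1] ((let x = ((\y.y) (\u.true)) in (((\v.false) true) || ((\w.true) true))) && ((if ((false && false) || (false || false)) then (\p.(if false then true else true)) else (\q.(true || false))) (\r.true)))
step 3: [beta@0.0] ((let x = (\u.true) in (((\v.false) true) || ((\w.true) true))) && ((if ((false && false) || (false || false)) then (\p.(if false then true else true)) else (\q.(true || false))) (\r.true)))
step 4: [let@0] ((((\v.false) true) || ((\w.true) true)) && ((if ((false && false) || (false || false)) then (\p.(if false then true else true)) else (\q.(true || false))) (\r.true)))
step 5: [beta@0.0] ((false || ((\w.true) true)) && ((if ((false && false) || (false || false)) then (\p.(if false then true else true)) else (\q.(true || false))) (\r.true)))
step 6: [beta@0.1] ((false || true) && ((if ((false && false) || (false || false)) then (\p.(if false then true else true)) else (\q.(true || false))) (\r.true)))
step 7: [delta@0] (true && ((if ((false && false) || (false || false)) then (\p.(if false then true else true)) else (\q.(true || false))) (\r.true)))
step 8: [delta@1.0.0.0] (true && ((if (false || (false || false)) then (\p.(if false then true else true)) else (\q.(true || false))) (\r.true)))
step 9: [delta@1.0.0.1] (true && ((if (false || false) then (\p.(if false then true else true)) else (\q.(true || false))) (\r.true)))
step 10: [delta@1.0.0] (true && ((if false then (\p.(if false then true else true)) else (\q.(true || false))) (\r.true)))
step 11: [if@1.0] (true && ((\q.(true || false)) (\r.true)))
step 12: [beta@1] (true && (true || false))
step 13: [delta@1] (true && true)
step 14: [delta@root] true

Answer: true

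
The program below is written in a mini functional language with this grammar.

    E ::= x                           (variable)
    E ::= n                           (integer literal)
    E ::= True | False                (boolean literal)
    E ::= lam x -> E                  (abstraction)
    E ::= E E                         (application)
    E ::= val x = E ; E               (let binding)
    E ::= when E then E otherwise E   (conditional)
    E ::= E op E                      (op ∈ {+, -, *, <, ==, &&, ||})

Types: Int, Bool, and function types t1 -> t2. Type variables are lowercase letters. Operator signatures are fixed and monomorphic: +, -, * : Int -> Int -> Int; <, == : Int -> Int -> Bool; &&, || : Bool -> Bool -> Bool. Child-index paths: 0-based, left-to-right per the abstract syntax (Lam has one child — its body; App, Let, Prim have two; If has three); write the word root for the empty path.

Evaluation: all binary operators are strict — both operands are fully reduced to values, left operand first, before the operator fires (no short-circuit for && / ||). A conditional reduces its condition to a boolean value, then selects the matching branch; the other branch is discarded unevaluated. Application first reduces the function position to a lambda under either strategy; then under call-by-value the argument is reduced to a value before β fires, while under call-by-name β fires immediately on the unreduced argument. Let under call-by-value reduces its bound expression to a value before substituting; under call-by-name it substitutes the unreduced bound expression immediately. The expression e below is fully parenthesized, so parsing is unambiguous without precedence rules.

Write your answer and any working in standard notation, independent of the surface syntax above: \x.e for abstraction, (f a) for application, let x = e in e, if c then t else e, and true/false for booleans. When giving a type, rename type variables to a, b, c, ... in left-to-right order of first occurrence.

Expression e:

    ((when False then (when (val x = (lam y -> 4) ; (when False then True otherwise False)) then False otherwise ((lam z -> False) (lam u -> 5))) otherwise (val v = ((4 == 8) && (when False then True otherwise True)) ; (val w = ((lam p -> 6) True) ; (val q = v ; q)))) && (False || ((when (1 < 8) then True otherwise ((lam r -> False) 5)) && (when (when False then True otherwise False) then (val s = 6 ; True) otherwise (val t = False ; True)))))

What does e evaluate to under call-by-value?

Answer: false

Working:
step 0: ((if false then (if (let x = (\y.4) in (if false then true else false)) then false else ((\z.false) (\u.5))) else (let v = ((4 == 8) && (if false then true else true)) in (let w = ((\p.6) true) in (let q = v in q)))) && (false || ((if (1 < 8) then true else ((\r.false) 5)) && (if (if false then true else false) then (let s = 6 in true) else (let t = false in true)))))
step 1: [if@0] ((let v = ((4 == 8) && (if false then true else true)) in (let w = ((\p.6) true) in (let q = v in q))) && (false || ((if (1 < 8) then true else ((\r.false) 5)) && (if (if false then true else false) then (let s = 6 in true) else (let t = false in true)))))
step 2: [delta@0.0.0] ((let v = (false && (if false then true else true)) in (let w = ((\p.6) true) in (let q = v in q))) && (false || ((if (1 < 8) then true else ((\r.false) 5)) && (if (if false then true else false) then (let s = 6 in true) else (let t = false in true)))))
step 3: [if@0.0.1] ((let v = (false && true) in (let w = ((\p.6) true) in (let q = v in q))) && (false || ((if (1 < 8) then true else ((\r.false) 5)) && (if (if false then true else false) then (let s = 6 in true) else (let t = false in true)))))
step 4: [delta@0.0] ((let v = false in (let w = ((\p.6) true) in (let q = v in q))) && (false || ((if (1 < 8) then true else ((\r.false) 5)) && (if (if false then true else false) then (let s = 6 in true) else (let t = false in true)))))
step 5: [let@0] ((let w = ((\p.6) true) in (let q = false in q)) && (false || ((if (1 < 8) then true else ((\r.false) 5)) && (if (if false then true else false) then (let s = 6 in true) else (let t = false in true)))))
step 6: [beta@0.0] ((let w = 6 in (let q = false in q)) && (false || ((if (1 < 8) then true else ((\r.false) 5)) && (if (if false then true else false) then (let s = 6 in true) else (let t = false in true)))))
step 7: [let@0] ((let q = false in q) && (false || ((if (1 < 8) then true else ((\r.false) 5)) && (if (if false then true else false) then (let s = 6 in true) else (let t = false in true)))))
step 8: [let@0] (false && (false || ((if (1 < 8) then true else ((\r.false) 5)) && (if (if false then true else false) then (let s = 6 in true) else (let t = false in true)))))
step 9: [delta@1.1.0.0] (false && (false || ((if true then true else ((\r.false) 5)) && (if (if false then true else false) then (let s = 6 in true) else (let t = false in true)))))
step 10: [if@1.1.0] (false && (false || (true && (if (if false then true else false) then (let s = 6 in true) else (let t = false in true)))))
step 11: [if@1.1.1.0] (false && (false || (true && (if false then (let s = 6 in true) else (let t = false in true)))))
step 12: [if@1.1.1] (false && (false || (true && (let t = false in true))))
step 13: [let@1.1.1] (false && (false || (true && true)))
step 14: [delta@1.1] (false && (false || true))
step 15: [delta@1] (false && true)
step 16: [delta@root] false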